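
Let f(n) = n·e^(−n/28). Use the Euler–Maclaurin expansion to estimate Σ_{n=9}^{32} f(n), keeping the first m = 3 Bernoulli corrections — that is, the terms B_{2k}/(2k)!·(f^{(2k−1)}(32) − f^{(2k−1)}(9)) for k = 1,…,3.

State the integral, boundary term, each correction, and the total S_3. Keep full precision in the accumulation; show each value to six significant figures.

∫_9^32 x·e^(−x/28) dx evaluates to 215.453.
Boundary: ½(f(9) + f(32)) = ½(6.52601 + 10.2050) = 8.36551.
Integral + boundary = 223.819.
k=1: B_{2}/(2)! × [f^{(1)}(32) − f^{(1)}(9)] = 1/12 × (-0.0455581 − 0.492041) = -0.0447999.
After k=1: 223.774.
k=2: B_{4}/(4)! × [f^{(3)}(32) − f^{(3)}(9)] = −1/720 × (0.000755427 − 0.00247738) = 2.39160e-06.
After k=2: 223.774.
k=3: B_{6}/(6)! × [f^{(5)}(32) − f^{(5)}(9)] = 1/30240 × (2.00123e-06 − 5.51933e-06) = -1.16339e-10.

S_3 ≈ 223.774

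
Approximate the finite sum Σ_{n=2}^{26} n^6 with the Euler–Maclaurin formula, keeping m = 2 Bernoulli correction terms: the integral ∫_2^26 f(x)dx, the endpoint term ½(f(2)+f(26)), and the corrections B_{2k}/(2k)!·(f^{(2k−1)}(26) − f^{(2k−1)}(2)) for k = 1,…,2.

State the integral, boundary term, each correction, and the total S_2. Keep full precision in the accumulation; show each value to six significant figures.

Integral: ∫_2^26 x^6 dx = 1.14740e+09.
Endpoint term: (f(2) + f(26))/2 = (64.0000 + 3.08916e+08)/2 = 1.54458e+08.
Integral + boundary = 1.30186e+09.
Correction k=1: B_{2}/2! · (f^{(1)}(26) − f^{(1)}(2)) = 1/12 · (7.12883e+07 − 192.000) = 5.94067e+06.
Partial sum through k=1: 1.30780e+09.
Correction k=2: B_{4}/4! · (f^{(3)}(26) − f^{(3)}(2)) = −1/720 · (2.10912e+06 − 960.000) = -2928.00.

S_2 ≈ 1.30780e+09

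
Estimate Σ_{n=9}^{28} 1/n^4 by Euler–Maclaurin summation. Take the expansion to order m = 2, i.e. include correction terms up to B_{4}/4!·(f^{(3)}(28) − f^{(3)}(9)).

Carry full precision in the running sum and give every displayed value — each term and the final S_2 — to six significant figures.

S_2 ≈ 0.000524675

∫_9^28 1/x^4 dx evaluates to 0.000442063.
Boundary: ½(f(9) + f(28)) = ½(0.000152416 + 1.62693e-06) = 7.70214e-05.
So far: 0.000519084.
Correction k=1: B_{2}/2! · (f^{(1)}(28) − f^{(1)}(9)) = 1/12 · (-2.32418e-07 − (-6.77404e-05)) = 5.62566e-06.
After k=1: 0.000524710.
Correction k=2: B_{4}/4! · (f^{(3)}(28) − f^{(3)}(9)) = −1/720 · (-8.89355e-09 − (-2.50890e-05)) = -3.48335e-08.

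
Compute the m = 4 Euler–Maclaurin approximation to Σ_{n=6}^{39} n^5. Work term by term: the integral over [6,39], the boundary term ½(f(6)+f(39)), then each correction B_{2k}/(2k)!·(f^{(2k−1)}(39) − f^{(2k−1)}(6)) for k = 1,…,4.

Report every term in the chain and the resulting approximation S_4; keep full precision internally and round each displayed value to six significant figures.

S_4 ≈ 6.32529e+08

∫_6^39 x^5 dx evaluates to 5.86450e+08.
Endpoint term: (f(6) + f(39))/2 = (7776.00 + 9.02242e+07)/2 = 4.51160e+07.
So far: 6.31566e+08.
Order-1 term: 1/12 · (1.15672e+07 − 6480.00) = 963394.
After k=1: 6.32529e+08.
Order-2 term: −1/720 · (91260.0 − 2160.00) = -123.750.
After k=2: 6.32529e+08.
Order-3 term: 1/30240 · (120.000 − 120.000) = 0.00000.
After k=3: 6.32529e+08.
Order-4 term: −1/1209600 · (0.00000 − 0.00000) = 0.00000.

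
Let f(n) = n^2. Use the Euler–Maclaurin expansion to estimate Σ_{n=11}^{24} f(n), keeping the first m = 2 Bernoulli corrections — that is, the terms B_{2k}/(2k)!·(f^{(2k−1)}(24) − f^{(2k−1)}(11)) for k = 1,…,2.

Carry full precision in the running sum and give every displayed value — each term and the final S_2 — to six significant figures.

S_2 ≈ 4515.00

Integral: ∫_11^24 x^2 dx = 4164.33.
Boundary: ½(f(11) + f(24)) = ½(121.000 + 576.000) = 348.500.
So far: 4512.83.
k=1: B_{2}/(2)! × [f^{(1)}(24) − f^{(1)}(11)] = 1/12 × (48.0000 − 22.0000) = 2.16667.
Running total after k=1: 4515.00.
k=2: B_{4}/(4)! × [f^{(3)}(24) − f^{(3)}(11)] = −1/720 × (0.00000 − 0.00000) = 0.00000.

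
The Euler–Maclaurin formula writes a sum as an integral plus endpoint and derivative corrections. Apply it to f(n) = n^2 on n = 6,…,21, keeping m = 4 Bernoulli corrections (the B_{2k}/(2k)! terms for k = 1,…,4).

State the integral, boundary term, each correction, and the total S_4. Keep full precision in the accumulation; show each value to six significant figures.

The integral term ∫_6^21 x^2 dx = 3015.00.
½[f(6) + f(21)] = ½[36.0000 + 441.000] = 238.500.
So far: 3253.50.
Correction k=1: B_{2}/2! · (f^{(1)}(21) − f^{(1)}(6)) = 1/12 · (42.0000 − 12.0000) = 2.50000.
Running total after k=1: 3256.00.
Correction k=2: B_{4}/4! · (f^{(3)}(21) − f^{(3)}(6)) = −1/720 · (0.00000 − 0.00000) = 0.00000.
Running total after k=2: 3256.00.
Correction k=3: B_{6}/6! · (f^{(5)}(21) − f^{(5)}(6)) = 1/30240 · (0.00000 − 0.00000) = 0.00000.
Running total after k=3: 3256.00.
Correction k=4: B_{8}/8! · (f^{(7)}(21) − f^{(7)}(6)) = −1/1209600 · (0.00000 − 0.00000) = 0.00000.

S_4 ≈ 3256.00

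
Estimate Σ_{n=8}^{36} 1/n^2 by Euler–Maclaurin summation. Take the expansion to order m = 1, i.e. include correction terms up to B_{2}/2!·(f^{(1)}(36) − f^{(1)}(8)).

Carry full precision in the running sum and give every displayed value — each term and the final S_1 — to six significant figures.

S_1 ≈ 0.105742

∫_8^36 1/x^2 dx evaluates to 0.0972222.
Endpoint term: (f(8) + f(36))/2 = (0.0156250 + 0.000771605)/2 = 0.00819830.
So far: 0.105421.
k=1: B_{2}/(2)! × [f^{(1)}(36) − f^{(1)}(8)] = 1/12 × (-4.28669e-05 − (-0.00390625)) = 0.000321949.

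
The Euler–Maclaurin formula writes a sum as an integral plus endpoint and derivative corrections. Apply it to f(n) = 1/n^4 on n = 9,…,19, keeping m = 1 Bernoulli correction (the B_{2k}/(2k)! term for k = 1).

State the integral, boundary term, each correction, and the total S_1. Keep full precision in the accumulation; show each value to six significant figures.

Integral: ∫_9^19 1/x^4 dx = 0.000408649.
Endpoint term: (f(9) + f(19))/2 = (0.000152416 + 7.67336e-06)/2 = 8.00446e-05.
Integral + boundary = 0.000488694.
k=1: B_{2}/(2)! × [f^{(1)}(19) − f^{(1)}(9)] = 1/12 × (-1.61544e-06 − (-6.77404e-05)) = 5.51041e-06.

S_1 ≈ 0.000494204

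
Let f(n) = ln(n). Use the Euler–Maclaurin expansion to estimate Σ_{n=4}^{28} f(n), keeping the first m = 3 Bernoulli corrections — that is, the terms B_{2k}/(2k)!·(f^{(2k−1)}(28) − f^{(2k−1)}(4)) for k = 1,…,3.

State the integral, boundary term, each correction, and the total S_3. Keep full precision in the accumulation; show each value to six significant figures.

S_3 ≈ 66.0980

∫_4^28 ln(x) dx evaluates to 63.7565.
Boundary: ½(f(4) + f(28)) = ½(1.38629 + 3.33220) = 2.35925.
Running total after boundary: 66.1158.
Order-1 term: 1/12 · (0.0357143 − 0.250000) = -0.0178571.
Partial sum through k=1: 66.0979.
Order-2 term: −1/720 · (9.11079e-05 − 0.0312500) = 4.32762e-05.
Partial sum through k=2: 66.0980.
Order-3 term: 1/30240 · (1.39451e-06 − 0.0234375) = -7.75003e-07.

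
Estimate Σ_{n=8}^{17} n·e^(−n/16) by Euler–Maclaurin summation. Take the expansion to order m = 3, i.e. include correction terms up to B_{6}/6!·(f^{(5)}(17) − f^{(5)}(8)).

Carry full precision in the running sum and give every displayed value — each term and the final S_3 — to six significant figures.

S_3 ≈ 55.7724

Integral: ∫_8^17 x·e^(−x/16) dx = 50.4359.
Endpoint term: (f(8) + f(17))/2 = (4.85225 + 5.87504)/2 = 5.36364.
Integral + boundary = 55.7995.
k=1: B_{2}/(2)! × [f^{(1)}(17) − f^{(1)}(8)] = 1/12 × (-0.0215994 − 0.303265) = -0.0270721.
Running total after k=1: 55.7724.
k=2: B_{4}/(4)! × [f^{(3)}(17) − f^{(3)}(8)] = −1/720 × (0.00261556 − 0.00592315) = 4.59388e-06.
Running total after k=2: 55.7724.
k=3: B_{6}/(6)! × [f^{(5)}(17) − f^{(5)}(8)] = 1/30240 × (2.07636e-05 − 4.16472e-05) = -6.90594e-10.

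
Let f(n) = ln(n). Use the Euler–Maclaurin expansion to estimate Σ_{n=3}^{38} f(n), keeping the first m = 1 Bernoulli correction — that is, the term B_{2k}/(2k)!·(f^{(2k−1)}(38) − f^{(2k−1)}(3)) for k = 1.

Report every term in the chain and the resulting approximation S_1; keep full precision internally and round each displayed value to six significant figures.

Integral: ∫_3^38 ln(x) dx = 99.9324.
Endpoint term: (f(3) + f(38))/2 = (1.09861 + 3.63759)/2 = 2.36810.
So far: 102.301.
k=1: B_{2}/(2)! × [f^{(1)}(38) − f^{(1)}(3)] = 1/12 × (0.0263158 − 0.333333) = -0.0255848.

S_1 ≈ 102.275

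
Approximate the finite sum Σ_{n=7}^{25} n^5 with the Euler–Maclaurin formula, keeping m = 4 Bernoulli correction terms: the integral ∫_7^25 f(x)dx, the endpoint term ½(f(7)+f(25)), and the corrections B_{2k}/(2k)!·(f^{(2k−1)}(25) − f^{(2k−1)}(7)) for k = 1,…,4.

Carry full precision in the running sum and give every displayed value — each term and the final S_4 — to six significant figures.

Integral: ∫_7^25 x^5 dx = 4.06705e+07.
Boundary: ½(f(7) + f(25)) = ½(16807.0 + 9.76562e+06) = 4.89122e+06.
Integral + boundary = 4.55617e+07.
Order-1 term: 1/12 · (1.95312e+06 − 12005.0) = 161760.
After k=1: 4.57235e+07.
Order-2 term: −1/720 · (37500.0 − 2940.00) = -48.0000.
After k=2: 4.57234e+07.
Order-3 term: 1/30240 · (120.000 − 120.000) = 0.00000.
After k=3: 4.57234e+07.
Order-4 term: −1/1209600 · (0.00000 − 0.00000) = 0.00000.

S_4 ≈ 4.57234e+07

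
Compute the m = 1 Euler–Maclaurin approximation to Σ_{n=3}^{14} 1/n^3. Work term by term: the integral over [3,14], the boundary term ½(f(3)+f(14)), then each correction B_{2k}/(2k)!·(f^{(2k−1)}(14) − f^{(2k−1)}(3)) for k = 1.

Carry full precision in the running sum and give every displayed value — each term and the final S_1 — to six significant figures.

S_1 ≈ 0.0747852

Integral: ∫_3^14 1/x^3 dx = 0.0530045.
Endpoint term: (f(3) + f(14))/2 = (0.0370370 + 0.000364431)/2 = 0.0187007.
Running total after boundary: 0.0717053.
k=1: B_{2}/(2)! × [f^{(1)}(14) − f^{(1)}(3)] = 1/12 × (-7.80925e-05 − (-0.0370370)) = 0.00307991.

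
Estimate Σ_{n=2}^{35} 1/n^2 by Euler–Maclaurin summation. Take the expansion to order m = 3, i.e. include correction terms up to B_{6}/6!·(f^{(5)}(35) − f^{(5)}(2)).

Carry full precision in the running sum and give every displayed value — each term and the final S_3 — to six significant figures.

∫_2^35 1/x^2 dx evaluates to 0.471429.
Boundary: ½(f(2) + f(35)) = ½(0.250000 + 0.000816327) = 0.125408.
Integral + boundary = 0.596837.
k=1: B_{2}/(2)! × [f^{(1)}(35) − f^{(1)}(2)] = 1/12 × (-4.66472e-05 − (-0.250000)) = 0.0208294.
Running total after k=1: 0.617666.
k=2: B_{4}/(4)! × [f^{(3)}(35) − f^{(3)}(2)] = −1/720 × (-4.56952e-07 − (-0.750000)) = -0.00104167.
Running total after k=2: 0.616625.
k=3: B_{6}/(6)! × [f^{(5)}(35) − f^{(5)}(2)] = 1/30240 × (-1.11907e-08 − (-5.62500)) = 0.000186012.

S_3 ≈ 0.616811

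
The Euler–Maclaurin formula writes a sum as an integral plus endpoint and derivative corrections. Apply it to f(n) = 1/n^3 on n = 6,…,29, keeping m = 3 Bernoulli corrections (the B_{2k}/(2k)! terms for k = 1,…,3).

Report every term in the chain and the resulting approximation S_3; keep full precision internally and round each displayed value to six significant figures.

Integral: ∫_6^29 1/x^3 dx = 0.0132944.
½[f(6) + f(29)] = ½[0.00462963 + 4.10021e-05] = 0.00233532.
Running total after boundary: 0.0156297.
k=1: B_{2}/(2)! × [f^{(1)}(29) − f^{(1)}(6)] = 1/12 × (-4.24160e-06 − (-0.00231481)) = 0.000192548.
After k=1: 0.0158222.
k=2: B_{4}/(4)! × [f^{(3)}(29) − f^{(3)}(6)] = −1/720 × (-1.00870e-07 − (-0.00128601)) = -1.78598e-06.
After k=2: 0.0158204.
k=3: B_{6}/(6)! × [f^{(5)}(29) − f^{(5)}(6)] = 1/30240 × (-5.03752e-09 − (-0.00150034)) = 4.96143e-08.

S_3 ≈ 0.0158205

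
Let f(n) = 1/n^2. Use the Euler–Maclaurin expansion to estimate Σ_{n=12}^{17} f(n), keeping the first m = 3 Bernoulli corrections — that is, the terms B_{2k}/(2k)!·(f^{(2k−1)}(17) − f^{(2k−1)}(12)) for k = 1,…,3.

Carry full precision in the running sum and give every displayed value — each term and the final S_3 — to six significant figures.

Integral: ∫_12^17 1/x^2 dx = 0.0245098.
Endpoint term: (f(12) + f(17))/2 = (0.00694444 + 0.00346021)/2 = 0.00520233.
Running total after boundary: 0.0297121.
Correction k=1: B_{2}/2! · (f^{(1)}(17) − f^{(1)}(12)) = 1/12 · (-0.000407083 − (-0.00115741)) = 6.25270e-05.
Partial sum through k=1: 0.0297747.
Correction k=2: B_{4}/4! · (f^{(3)}(17) − f^{(3)}(12)) = −1/720 · (-1.69031e-05 − (-9.64506e-05)) = -1.10483e-07.
Partial sum through k=2: 0.0297745.
Correction k=3: B_{6}/6! · (f^{(5)}(17) − f^{(5)}(12)) = 1/30240 · (-1.75465e-06 − (-2.00939e-05)) = 6.06456e-10.

S_3 ≈ 0.0297745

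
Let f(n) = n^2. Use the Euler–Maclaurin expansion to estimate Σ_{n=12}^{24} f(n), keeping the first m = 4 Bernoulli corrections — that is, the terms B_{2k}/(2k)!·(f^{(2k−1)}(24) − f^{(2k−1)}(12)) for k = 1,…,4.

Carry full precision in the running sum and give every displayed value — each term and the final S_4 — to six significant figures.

∫_12^24 x^2 dx evaluates to 4032.00.
Boundary: ½(f(12) + f(24)) = ½(144.000 + 576.000) = 360.000.
Integral + boundary = 4392.00.
Correction k=1: B_{2}/2! · (f^{(1)}(24) − f^{(1)}(12)) = 1/12 · (48.0000 − 24.0000) = 2.00000.
After k=1: 4394.00.
Correction k=2: B_{4}/4! · (f^{(3)}(24) − f^{(3)}(12)) = −1/720 · (0.00000 − 0.00000) = 0.00000.
After k=2: 4394.00.
Correction k=3: B_{6}/6! · (f^{(5)}(24) − f^{(5)}(12)) = 1/30240 · (0.00000 − 0.00000) = 0.00000.
After k=3: 4394.00.
Correction k=4: B_{8}/8! · (f^{(7)}(24) − f^{(7)}(12)) = −1/1209600 · (0.00000 − 0.00000) = 0.00000.

S_4 ≈ 4394.00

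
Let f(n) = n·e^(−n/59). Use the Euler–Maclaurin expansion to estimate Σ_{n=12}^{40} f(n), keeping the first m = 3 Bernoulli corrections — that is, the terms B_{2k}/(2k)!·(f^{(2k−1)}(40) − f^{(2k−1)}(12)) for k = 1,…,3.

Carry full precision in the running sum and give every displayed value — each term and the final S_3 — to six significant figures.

S_3 ≈ 467.890

Integral: ∫_12^40 x·e^(−x/59) dx = 452.882.
Endpoint term: (f(12) + f(40))/2 = (9.79152 + 20.3059)/2 = 15.0487.
So far: 467.931.
Correction k=1: B_{2}/2! · (f^{(1)}(40) − f^{(1)}(12)) = 1/12 · (0.163480 − 0.650002) = -0.0405435.
Partial sum through k=1: 467.890.
Correction k=2: B_{4}/4! · (f^{(3)}(40) − f^{(3)}(12)) = −1/720 · (0.000338632 − 0.000655536) = 4.40145e-07.
Partial sum through k=2: 467.890.
Correction k=3: B_{6}/6! · (f^{(5)}(40) − f^{(5)}(12)) = 1/30240 · (1.81069e-07 − 3.22995e-07) = -4.69332e-12.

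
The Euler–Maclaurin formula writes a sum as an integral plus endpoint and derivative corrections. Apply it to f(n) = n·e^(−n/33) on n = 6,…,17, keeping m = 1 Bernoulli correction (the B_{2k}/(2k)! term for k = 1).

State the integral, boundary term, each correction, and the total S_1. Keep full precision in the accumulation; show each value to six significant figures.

S_1 ≈ 94.8599

∫_6^17 x·e^(−x/33) dx evaluates to 87.3134.
Boundary: ½(f(6) + f(17)) = ½(5.00252 + 10.1560) = 7.57924.
Running total after boundary: 94.8926.
Correction k=1: B_{2}/2! · (f^{(1)}(17) − f^{(1)}(6)) = 1/12 · (0.289653 − 0.682161) = -0.0327090.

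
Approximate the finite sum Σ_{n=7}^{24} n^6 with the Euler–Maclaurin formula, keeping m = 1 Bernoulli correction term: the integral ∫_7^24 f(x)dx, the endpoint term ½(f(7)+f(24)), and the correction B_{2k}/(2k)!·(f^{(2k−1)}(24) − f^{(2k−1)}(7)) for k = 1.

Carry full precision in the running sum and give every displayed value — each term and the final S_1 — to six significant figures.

S_1 ≈ 7.54676e+08

Integral: ∫_7^24 x^6 dx = 6.55093e+08.
Endpoint term: (f(7) + f(24))/2 = (117649 + 1.91103e+08)/2 = 9.56103e+07.
Running total after boundary: 7.50703e+08.
Order-1 term: 1/12 · (4.77757e+07 − 100842) = 3.97291e+06.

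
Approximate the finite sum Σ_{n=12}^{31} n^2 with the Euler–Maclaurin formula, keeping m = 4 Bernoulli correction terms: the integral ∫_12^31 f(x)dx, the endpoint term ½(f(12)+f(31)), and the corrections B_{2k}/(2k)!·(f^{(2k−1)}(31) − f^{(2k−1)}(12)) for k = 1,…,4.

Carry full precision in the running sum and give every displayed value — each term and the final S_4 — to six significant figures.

S_4 ≈ 9910.00

The integral term ∫_12^31 x^2 dx = 9354.33.
Boundary: ½(f(12) + f(31)) = ½(144.000 + 961.000) = 552.500.
Integral + boundary = 9906.83.
k=1: B_{2}/(2)! × [f^{(1)}(31) − f^{(1)}(12)] = 1/12 × (62.0000 − 24.0000) = 3.16667.
Partial sum through k=1: 9910.00.
k=2: B_{4}/(4)! × [f^{(3)}(31) − f^{(3)}(12)] = −1/720 × (0.00000 − 0.00000) = 0.00000.
Partial sum through k=2: 9910.00.
k=3: B_{6}/(6)! × [f^{(5)}(31) − f^{(5)}(12)] = 1/30240 × (0.00000 − 0.00000) = 0.00000.
Partial sum through k=3: 9910.00.
k=4: B_{8}/(8)! × [f^{(7)}(31) − f^{(7)}(12)] = −1/1209600 × (0.00000 − 0.00000) = 0.00000.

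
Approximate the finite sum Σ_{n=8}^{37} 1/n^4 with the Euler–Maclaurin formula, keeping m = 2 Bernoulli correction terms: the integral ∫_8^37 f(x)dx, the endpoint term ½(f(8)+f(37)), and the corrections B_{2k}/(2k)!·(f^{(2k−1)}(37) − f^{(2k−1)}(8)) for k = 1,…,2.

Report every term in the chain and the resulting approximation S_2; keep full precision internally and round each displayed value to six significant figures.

∫_8^37 1/x^4 dx evaluates to 0.000644461.
½[f(8) + f(37)] = ½[0.000244141 + 5.33572e-07] = 0.000122337.
Running total after boundary: 0.000766798.
Correction k=1: B_{2}/2! · (f^{(1)}(37) − f^{(1)}(8)) = 1/12 · (-5.76835e-08 − (-0.000122070)) = 1.01677e-05.
After k=1: 0.000776966.
Correction k=2: B_{4}/4! · (f^{(3)}(37) − f^{(3)}(8)) = −1/720 · (-1.26406e-09 − (-5.72205e-05)) = -7.94711e-08.

S_2 ≈ 0.000776886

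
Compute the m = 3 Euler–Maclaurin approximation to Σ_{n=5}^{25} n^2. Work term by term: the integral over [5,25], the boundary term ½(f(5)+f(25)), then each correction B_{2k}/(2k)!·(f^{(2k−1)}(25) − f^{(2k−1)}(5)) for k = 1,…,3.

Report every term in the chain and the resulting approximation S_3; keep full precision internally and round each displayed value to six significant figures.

∫_5^25 x^2 dx evaluates to 5166.67.
Boundary: ½(f(5) + f(25)) = ½(25.0000 + 625.000) = 325.000.
Integral + boundary = 5491.67.
Correction k=1: B_{2}/2! · (f^{(1)}(25) − f^{(1)}(5)) = 1/12 · (50.0000 − 10.0000) = 3.33333.
Running total after k=1: 5495.00.
Correction k=2: B_{4}/4! · (f^{(3)}(25) − f^{(3)}(5)) = −1/720 · (0.00000 − 0.00000) = 0.00000.
Running total after k=2: 5495.00.
Correction k=3: B_{6}/6! · (f^{(5)}(25) − f^{(5)}(5)) = 1/30240 · (0.00000 − 0.00000) = 0.00000.

S_3 ≈ 5495.00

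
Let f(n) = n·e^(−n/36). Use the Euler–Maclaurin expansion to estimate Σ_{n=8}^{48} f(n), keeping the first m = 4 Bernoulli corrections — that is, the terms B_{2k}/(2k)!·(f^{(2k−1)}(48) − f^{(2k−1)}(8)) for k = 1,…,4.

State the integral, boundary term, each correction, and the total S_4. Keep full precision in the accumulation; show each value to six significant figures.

Integral: ∫_8^48 x·e^(−x/36) dx = 471.250.
½[f(8) + f(48)] = ½[6.40590 + 12.6527] = 9.52928.
Integral + boundary = 480.780.
k=1: B_{2}/(2)! × [f^{(1)}(48) − f^{(1)}(8)] = 1/12 × (-0.0878657 − 0.622796) = -0.0592218.
After k=1: 480.720.
k=2: B_{4}/(4)! × [f^{(3)}(48) − f^{(3)}(8)] = −1/720 × (0.000338988 − 0.00171626) = 1.91288e-06.
After k=2: 480.720.
k=3: B_{6}/(6)! × [f^{(5)}(48) − f^{(5)}(8)] = 1/30240 × (5.75443e-07 − 2.27775e-06) = -5.62932e-11.
After k=3: 480.720.
k=4: B_{8}/(8)! × [f^{(7)}(48) − f^{(7)}(8)] = −1/1209600 × (6.86204e-10 − 2.49323e-09) = 1.49390e-15.

S_4 ≈ 480.720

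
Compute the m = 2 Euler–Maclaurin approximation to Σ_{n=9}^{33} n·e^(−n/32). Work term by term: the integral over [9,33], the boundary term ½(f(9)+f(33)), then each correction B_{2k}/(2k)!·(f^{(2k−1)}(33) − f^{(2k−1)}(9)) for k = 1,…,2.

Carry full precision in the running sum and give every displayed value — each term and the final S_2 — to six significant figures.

S_2 ≈ 257.937

The integral term ∫_9^33 x·e^(−x/32) dx = 248.703.
Endpoint term: (f(9) + f(33))/2 = (6.79356 + 11.7665)/2 = 9.28003.
So far: 257.983.
Correction k=1: B_{2}/2! · (f^{(1)}(33) − f^{(1)}(9)) = 1/12 · (-0.0111425 − 0.542541) = -0.0461403.
After k=1: 257.937.
Correction k=2: B_{4}/4! · (f^{(3)}(33) − f^{(3)}(9)) = −1/720 · (0.000685527 − 0.00200412) = 1.83138e-06.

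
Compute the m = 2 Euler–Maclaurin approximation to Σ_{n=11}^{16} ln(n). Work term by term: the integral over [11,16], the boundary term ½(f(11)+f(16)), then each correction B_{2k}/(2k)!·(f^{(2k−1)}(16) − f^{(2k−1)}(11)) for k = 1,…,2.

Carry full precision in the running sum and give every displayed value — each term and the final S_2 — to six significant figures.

The integral term ∫_11^16 ln(x) dx = 12.9846.
½[f(11) + f(16)] = ½[2.39790 + 2.77259] = 2.58524.
Integral + boundary = 15.5698.
k=1: B_{2}/(2)! × [f^{(1)}(16) − f^{(1)}(11)] = 1/12 × (0.0625000 − 0.0909091) = -0.00236742.
Partial sum through k=1: 15.5674.
k=2: B_{4}/(4)! × [f^{(3)}(16) − f^{(3)}(11)] = −1/720 × (0.000488281 − 0.00150263) = 1.40882e-06.

S_2 ≈ 15.5674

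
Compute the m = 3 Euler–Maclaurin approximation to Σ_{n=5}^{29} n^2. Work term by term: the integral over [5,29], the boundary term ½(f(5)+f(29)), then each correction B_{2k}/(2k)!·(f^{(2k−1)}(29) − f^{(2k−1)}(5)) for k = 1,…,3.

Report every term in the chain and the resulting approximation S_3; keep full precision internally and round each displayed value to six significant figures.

Integral: ∫_5^29 x^2 dx = 8088.00.
Boundary: ½(f(5) + f(29)) = ½(25.0000 + 841.000) = 433.000.
Running total after boundary: 8521.00.
Order-1 term: 1/12 · (58.0000 − 10.0000) = 4.00000.
Partial sum through k=1: 8525.00.
Order-2 term: −1/720 · (0.00000 − 0.00000) = 0.00000.
Partial sum through k=2: 8525.00.
Order-3 term: 1/30240 · (0.00000 − 0.00000) = 0.00000.

S_3 ≈ 8525.00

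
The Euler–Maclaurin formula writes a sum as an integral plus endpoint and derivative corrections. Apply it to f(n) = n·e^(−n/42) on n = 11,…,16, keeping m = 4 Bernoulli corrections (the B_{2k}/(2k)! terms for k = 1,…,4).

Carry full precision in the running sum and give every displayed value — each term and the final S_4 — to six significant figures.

Integral: ∫_11^16 x·e^(−x/42) dx = 48.7941.
½[f(11) + f(16)] = ½[8.46543 + 10.9314] = 9.69840.
So far: 58.4925.
Order-1 term: 1/12 · (0.422940 − 0.568027) = -0.0120906.
Running total after k=1: 58.4804.
Order-2 term: −1/720 · (0.00101438 − 0.00119456) = 2.50248e-07.
Running total after k=2: 58.4804.
Order-3 term: 1/30240 · (1.01417e-06 − 1.17183e-06) = -5.21354e-12.
Running total after k=3: 58.4804.
Order-4 term: −1/1209600 · (8.23862e-10 − 9.44708e-10) = 9.99061e-17.

S_4 ≈ 58.4804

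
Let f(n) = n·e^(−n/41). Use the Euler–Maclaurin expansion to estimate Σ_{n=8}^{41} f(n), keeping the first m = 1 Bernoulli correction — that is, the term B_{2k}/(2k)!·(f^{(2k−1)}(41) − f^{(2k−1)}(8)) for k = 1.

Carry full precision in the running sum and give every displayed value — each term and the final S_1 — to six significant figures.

S_1 ≈ 426.840

The integral term ∫_8^41 x·e^(−x/41) dx = 416.063.
Boundary: ½(f(8) + f(41)) = ½(6.58187 + 15.0831) = 10.8325.
Integral + boundary = 426.895.
Order-1 term: 1/12 · (0.00000 − 0.662201) = -0.0551834.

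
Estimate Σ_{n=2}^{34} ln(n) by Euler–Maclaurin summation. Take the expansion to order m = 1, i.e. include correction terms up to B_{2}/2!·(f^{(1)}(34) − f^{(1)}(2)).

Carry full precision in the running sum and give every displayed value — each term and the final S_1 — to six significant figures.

S_1 ≈ 88.5805

∫_2^34 ln(x) dx evaluates to 86.5100.
Boundary: ½(f(2) + f(34)) = ½(0.693147 + 3.52636) = 2.10975.
So far: 88.6197.
k=1: B_{2}/(2)! × [f^{(1)}(34) − f^{(1)}(2)] = 1/12 × (0.0294118 − 0.500000) = -0.0392157.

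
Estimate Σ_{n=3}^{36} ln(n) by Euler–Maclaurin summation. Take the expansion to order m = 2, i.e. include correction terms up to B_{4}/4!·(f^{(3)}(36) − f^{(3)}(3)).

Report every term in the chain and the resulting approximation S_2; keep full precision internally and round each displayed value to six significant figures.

Integral: ∫_3^36 ln(x) dx = 92.7108.
½[f(3) + f(36)] = ½[1.09861 + 3.58352] = 2.34107.
So far: 95.0519.
Correction k=1: B_{2}/2! · (f^{(1)}(36) − f^{(1)}(3)) = 1/12 · (0.0277778 − 0.333333) = -0.0254630.
Partial sum through k=1: 95.0264.
Correction k=2: B_{4}/4! · (f^{(3)}(36) − f^{(3)}(3)) = −1/720 · (4.28669e-05 − 0.0740741) = 0.000102821.

S_2 ≈ 95.0266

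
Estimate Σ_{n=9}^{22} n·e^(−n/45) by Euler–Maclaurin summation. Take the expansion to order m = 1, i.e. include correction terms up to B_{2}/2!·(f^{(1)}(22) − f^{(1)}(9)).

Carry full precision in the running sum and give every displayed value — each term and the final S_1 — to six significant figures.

Integral: ∫_9^22 x·e^(−x/45) dx = 140.394.
½[f(9) + f(22)] = ½[7.36858 + 13.4928] = 10.4307.
Integral + boundary = 150.824.
k=1: B_{2}/(2)! × [f^{(1)}(22) − f^{(1)}(9)] = 1/12 × (0.313468 − 0.654985) = -0.0284597.

S_1 ≈ 150.796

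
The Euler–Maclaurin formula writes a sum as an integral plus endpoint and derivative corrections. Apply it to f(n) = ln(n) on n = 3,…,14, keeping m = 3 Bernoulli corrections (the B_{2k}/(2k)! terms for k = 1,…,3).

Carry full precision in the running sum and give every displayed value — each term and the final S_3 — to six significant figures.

Integral: ∫_3^14 ln(x) dx = 22.6510.
Endpoint term: (f(3) + f(14))/2 = (1.09861 + 2.63906)/2 = 1.86883.
Integral + boundary = 24.5198.
k=1: B_{2}/(2)! × [f^{(1)}(14) − f^{(1)}(3)] = 1/12 × (0.0714286 − 0.333333) = -0.0218254.
Running total after k=1: 24.4980.
k=2: B_{4}/(4)! × [f^{(3)}(14) − f^{(3)}(3)] = −1/720 × (0.000728863 − 0.0740741) = 0.000101868.
Running total after k=2: 24.4981.
k=3: B_{6}/(6)! × [f^{(5)}(14) − f^{(5)}(3)] = 1/30240 × (4.46243e-05 − 0.0987654) = -3.26458e-06.

S_3 ≈ 24.4981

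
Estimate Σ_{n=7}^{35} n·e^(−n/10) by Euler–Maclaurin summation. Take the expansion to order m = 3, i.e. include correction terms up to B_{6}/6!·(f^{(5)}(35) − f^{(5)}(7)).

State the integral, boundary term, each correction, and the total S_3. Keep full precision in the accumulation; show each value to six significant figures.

S_3 ≈ 73.0785

The integral term ∫_7^35 x·e^(−x/10) dx = 70.8307.
½[f(7) + f(35)] = ½[3.47610 + 1.05691] = 2.26650.
So far: 73.0972.
k=1: B_{2}/(2)! × [f^{(1)}(35) − f^{(1)}(7)] = 1/12 × (-0.0754935 − 0.148976) = -0.0187058.
Partial sum through k=1: 73.0785.
k=2: B_{4}/(4)! × [f^{(3)}(35) − f^{(3)}(7)] = −1/720 × (-0.000150987 − 0.0114215) = 1.60728e-05.
Partial sum through k=2: 73.0785.
k=3: B_{6}/(6)! × [f^{(5)}(35) − f^{(5)}(7)] = 1/30240 × (4.52961e-06 − 0.000213532) = -6.91144e-09.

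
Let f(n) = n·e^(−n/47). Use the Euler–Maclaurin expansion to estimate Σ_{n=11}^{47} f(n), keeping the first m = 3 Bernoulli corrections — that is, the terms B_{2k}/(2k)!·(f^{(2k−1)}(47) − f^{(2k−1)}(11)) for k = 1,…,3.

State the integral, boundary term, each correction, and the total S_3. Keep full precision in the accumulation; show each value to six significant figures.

∫_11^47 x·e^(−x/47) dx evaluates to 531.869.
½[f(11) + f(47)] = ½[8.70461 + 17.2903] = 12.9975.
Running total after boundary: 544.867.
k=1: B_{2}/(2)! × [f^{(1)}(47) − f^{(1)}(11)] = 1/12 × (0.00000 − 0.606124) = -0.0505103.
After k=1: 544.816.
k=2: B_{4}/(4)! × [f^{(3)}(47) − f^{(3)}(11)] = −1/720 × (0.000333073 − 0.000990847) = 9.13574e-07.
After k=2: 544.816.
k=3: B_{6}/(6)! × [f^{(5)}(47) − f^{(5)}(11)] = 1/30240 × (3.01560e-07 − 7.72886e-07) = -1.55862e-11.

S_3 ≈ 544.816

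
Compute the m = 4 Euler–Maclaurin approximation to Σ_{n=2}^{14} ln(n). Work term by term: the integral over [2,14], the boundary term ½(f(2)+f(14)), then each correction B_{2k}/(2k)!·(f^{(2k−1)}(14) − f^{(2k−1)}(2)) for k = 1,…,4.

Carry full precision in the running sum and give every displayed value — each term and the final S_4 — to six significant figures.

S_4 ≈ 25.1912

Integral: ∫_2^14 ln(x) dx = 23.5605.
Boundary: ½(f(2) + f(14)) = ½(0.693147 + 2.63906) = 1.66610.
Integral + boundary = 25.2266.
Order-1 term: 1/12 · (0.0714286 − 0.500000) = -0.0357143.
Running total after k=1: 25.1909.
Order-2 term: −1/720 · (0.000728863 − 0.250000) = 0.000346210.
Running total after k=2: 25.1912.
Order-3 term: 1/30240 · (4.46243e-05 − 0.750000) = -2.48001e-05.
Running total after k=3: 25.1912.
Order-4 term: −1/1209600 · (6.83024e-06 − 5.62500) = 4.65029e-06.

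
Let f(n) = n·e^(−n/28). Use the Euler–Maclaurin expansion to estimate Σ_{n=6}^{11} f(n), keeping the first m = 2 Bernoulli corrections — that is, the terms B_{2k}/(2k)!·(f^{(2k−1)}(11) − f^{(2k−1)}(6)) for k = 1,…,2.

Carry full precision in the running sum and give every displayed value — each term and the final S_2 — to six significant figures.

S_2 ≈ 37.2552

∫_6^11 x·e^(−x/28) dx evaluates to 31.1394.
½[f(6) + f(11)] = ½[4.84271 + 7.42638] = 6.13454.
Integral + boundary = 37.2739.
Correction k=1: B_{2}/2! · (f^{(1)}(11) − f^{(1)}(6)) = 1/12 · (0.409897 − 0.634164) = -0.0186889.
Partial sum through k=1: 37.2552.
Correction k=2: B_{4}/4! · (f^{(3)}(11) − f^{(3)}(6)) = −1/720 · (0.00224509 − 0.00286786) = 8.64958e-07.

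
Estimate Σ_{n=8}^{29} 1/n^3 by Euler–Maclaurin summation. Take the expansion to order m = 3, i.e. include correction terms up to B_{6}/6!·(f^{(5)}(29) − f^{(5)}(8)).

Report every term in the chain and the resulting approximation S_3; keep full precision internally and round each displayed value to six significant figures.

∫_8^29 1/x^3 dx evaluates to 0.00721797.
Endpoint term: (f(8) + f(29))/2 = (0.00195312 + 4.10021e-05)/2 = 0.000997064.
So far: 0.00821503.
Order-1 term: 1/12 · (-4.24160e-06 − (-0.000732422)) = 6.06817e-05.
Partial sum through k=1: 0.00827571.
Order-2 term: −1/720 · (-1.00870e-07 − (-0.000228882)) = -3.17751e-07.
Partial sum through k=2: 0.00827540.
Order-3 term: 1/30240 · (-5.03752e-09 − (-0.000150204)) = 4.96689e-09.

S_3 ≈ 0.00827540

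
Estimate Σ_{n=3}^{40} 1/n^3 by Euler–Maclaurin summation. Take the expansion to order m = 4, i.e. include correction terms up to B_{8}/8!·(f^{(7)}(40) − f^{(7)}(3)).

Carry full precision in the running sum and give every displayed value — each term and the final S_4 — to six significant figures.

S_4 ≈ 0.0767516

The integral term ∫_3^40 1/x^3 dx = 0.0552431.
½[f(3) + f(40)] = ½[0.0370370 + 1.56250e-05] = 0.0185263.
So far: 0.0737694.
Order-1 term: 1/12 · (-1.17187e-06 − (-0.0370370)) = 0.00308632.
Running total after k=1: 0.0768557.
Order-2 term: −1/720 · (-1.46484e-08 − (-0.0823045)) = -0.000114312.
Running total after k=2: 0.0767414.
Order-3 term: 1/30240 · (-3.84521e-10 − (-0.384088)) = 1.27013e-05.
Running total after k=3: 0.0767541.
Order-4 term: −1/1209600 · (-1.73035e-11 − (-3.07270)) = -2.54026e-06.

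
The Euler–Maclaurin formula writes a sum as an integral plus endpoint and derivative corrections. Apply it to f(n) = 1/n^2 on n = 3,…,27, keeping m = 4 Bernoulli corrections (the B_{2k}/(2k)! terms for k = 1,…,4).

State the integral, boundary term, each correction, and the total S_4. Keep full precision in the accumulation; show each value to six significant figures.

S_4 ≈ 0.358574

∫_3^27 1/x^2 dx evaluates to 0.296296.
Boundary: ½(f(3) + f(27)) = ½(0.111111 + 0.00137174) = 0.0562414.
So far: 0.352538.
Order-1 term: 1/12 · (-0.000101611 − (-0.0740741)) = 0.00616437.
Partial sum through k=1: 0.358702.
Order-2 term: −1/720 · (-1.67260e-06 − (-0.0987654)) = -0.000137172.
Partial sum through k=2: 0.358565.
Order-3 term: 1/30240 · (-6.88313e-08 − (-0.329218)) = 1.08868e-05.
Partial sum through k=3: 0.358576.
Order-4 term: −1/1209600 · (-5.28745e-09 − (-2.04847)) = -1.69351e-06.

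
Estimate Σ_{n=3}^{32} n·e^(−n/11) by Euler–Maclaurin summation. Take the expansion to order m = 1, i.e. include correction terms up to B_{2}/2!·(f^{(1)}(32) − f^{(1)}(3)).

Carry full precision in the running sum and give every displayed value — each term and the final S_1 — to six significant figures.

S_1 ≈ 93.4093

Integral: ∫_3^32 x·e^(−x/11) dx = 91.4498.
Boundary: ½(f(3) + f(32)) = ½(2.28390 + 1.74481) = 2.01435.
Running total after boundary: 93.4642.
k=1: B_{2}/(2)! × [f^{(1)}(32) − f^{(1)}(3)] = 1/12 × (-0.104094 − 0.553673) = -0.0548139.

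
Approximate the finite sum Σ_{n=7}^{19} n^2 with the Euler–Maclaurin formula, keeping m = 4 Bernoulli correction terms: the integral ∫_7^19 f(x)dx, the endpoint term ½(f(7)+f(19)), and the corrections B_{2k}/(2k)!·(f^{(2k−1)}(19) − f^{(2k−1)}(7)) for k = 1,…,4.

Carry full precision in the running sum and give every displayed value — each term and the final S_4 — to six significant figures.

S_4 ≈ 2379.00

Integral: ∫_7^19 x^2 dx = 2172.00.
Endpoint term: (f(7) + f(19))/2 = (49.0000 + 361.000)/2 = 205.000.
So far: 2377.00.
k=1: B_{2}/(2)! × [f^{(1)}(19) − f^{(1)}(7)] = 1/12 × (38.0000 − 14.0000) = 2.00000.
Partial sum through k=1: 2379.00.
k=2: B_{4}/(4)! × [f^{(3)}(19) − f^{(3)}(7)] = −1/720 × (0.00000 − 0.00000) = 0.00000.
Partial sum through k=2: 2379.00.
k=3: B_{6}/(6)! × [f^{(5)}(19) − f^{(5)}(7)] = 1/30240 × (0.00000 − 0.00000) = 0.00000.
Partial sum through k=3: 2379.00.
k=4: B_{8}/(8)! × [f^{(7)}(19) − f^{(7)}(7)] = −1/1209600 × (0.00000 − 0.00000) = 0.00000.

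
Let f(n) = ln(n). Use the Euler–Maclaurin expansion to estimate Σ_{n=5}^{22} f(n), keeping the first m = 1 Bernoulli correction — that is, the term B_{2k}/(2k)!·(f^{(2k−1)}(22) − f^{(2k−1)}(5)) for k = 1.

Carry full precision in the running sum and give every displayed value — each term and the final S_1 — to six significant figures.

S_1 ≈ 45.2931

∫_5^22 ln(x) dx evaluates to 42.9557.
Endpoint term: (f(5) + f(22))/2 = (1.60944 + 3.09104)/2 = 2.35024.
Integral + boundary = 45.3060.
Correction k=1: B_{2}/2! · (f^{(1)}(22) − f^{(1)}(5)) = 1/12 · (0.0454545 − 0.200000) = -0.0128788.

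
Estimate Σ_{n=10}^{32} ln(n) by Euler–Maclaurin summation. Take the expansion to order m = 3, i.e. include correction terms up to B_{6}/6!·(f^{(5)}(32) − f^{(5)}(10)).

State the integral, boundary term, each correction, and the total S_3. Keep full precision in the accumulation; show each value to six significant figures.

∫_10^32 ln(x) dx evaluates to 65.8777.
Endpoint term: (f(10) + f(32))/2 = (2.30259 + 3.46574)/2 = 2.88416.
So far: 68.7619.
Correction k=1: B_{2}/2! · (f^{(1)}(32) − f^{(1)}(10)) = 1/12 · (0.0312500 − 0.100000) = -0.00572917.
Partial sum through k=1: 68.7561.
Correction k=2: B_{4}/4! · (f^{(3)}(32) − f^{(3)}(10)) = −1/720 · (6.10352e-05 − 0.00200000) = 2.69301e-06.
Partial sum through k=2: 68.7561.
Correction k=3: B_{6}/6! · (f^{(5)}(32) − f^{(5)}(10)) = 1/30240 · (7.15256e-07 − 0.000240000) = -7.91286e-09.

S_3 ≈ 68.7561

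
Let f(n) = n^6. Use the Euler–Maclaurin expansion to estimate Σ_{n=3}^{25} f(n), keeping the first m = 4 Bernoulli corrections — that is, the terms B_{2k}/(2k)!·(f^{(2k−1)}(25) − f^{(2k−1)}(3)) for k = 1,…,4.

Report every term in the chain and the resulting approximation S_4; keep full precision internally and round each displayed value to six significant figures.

∫_3^25 x^6 dx evaluates to 8.71930e+08.
Boundary: ½(f(3) + f(25)) = ½(729.000 + 2.44141e+08) = 1.22071e+08.
So far: 9.94001e+08.
k=1: B_{2}/(2)! × [f^{(1)}(25) − f^{(1)}(3)] = 1/12 × (5.85938e+07 − 1458.00) = 4.88269e+06.
After k=1: 9.98884e+08.
k=2: B_{4}/(4)! × [f^{(3)}(25) − f^{(3)}(3)] = −1/720 × (1.87500e+06 − 3240.00) = -2599.67.
After k=2: 9.98881e+08.
k=3: B_{6}/(6)! × [f^{(5)}(25) − f^{(5)}(3)] = 1/30240 × (18000.0 − 2160.00) = 0.523810.
After k=3: 9.98881e+08.
k=4: B_{8}/(8)! × [f^{(7)}(25) − f^{(7)}(3)] = −1/1209600 × (0.00000 − 0.00000) = 0.00000.

S_4 ≈ 9.98881e+08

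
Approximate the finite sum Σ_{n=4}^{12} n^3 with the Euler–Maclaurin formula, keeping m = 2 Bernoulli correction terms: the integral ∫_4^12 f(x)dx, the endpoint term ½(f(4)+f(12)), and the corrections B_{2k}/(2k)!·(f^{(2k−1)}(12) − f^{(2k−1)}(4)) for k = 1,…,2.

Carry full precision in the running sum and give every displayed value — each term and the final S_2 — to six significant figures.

S_2 ≈ 6048.00

∫_4^12 x^3 dx evaluates to 5120.00.
Endpoint term: (f(4) + f(12))/2 = (64.0000 + 1728.00)/2 = 896.000.
Integral + boundary = 6016.00.
Order-1 term: 1/12 · (432.000 − 48.0000) = 32.0000.
Partial sum through k=1: 6048.00.
Order-2 term: −1/720 · (6.00000 − 6.00000) = 0.00000.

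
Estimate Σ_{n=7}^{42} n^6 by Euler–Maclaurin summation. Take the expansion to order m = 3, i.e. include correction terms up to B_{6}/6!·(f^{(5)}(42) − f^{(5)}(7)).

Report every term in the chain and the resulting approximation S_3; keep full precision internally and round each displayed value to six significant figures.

S_3 ≈ 3.57440e+10

Integral: ∫_7^42 x^6 dx = 3.29341e+10.
Boundary: ½(f(7) + f(42)) = ½(117649 + 5.48903e+09) = 2.74457e+09.
Running total after boundary: 3.56786e+10.
Correction k=1: B_{2}/2! · (f^{(1)}(42) − f^{(1)}(7)) = 1/12 · (7.84147e+08 − 100842) = 6.53372e+07.
Running total after k=1: 3.57440e+10.
Correction k=2: B_{4}/4! · (f^{(3)}(42) − f^{(3)}(7)) = −1/720 · (8.89056e+06 − 41160.0) = -12290.8.
Running total after k=2: 3.57440e+10.
Correction k=3: B_{6}/6! · (f^{(5)}(42) − f^{(5)}(7)) = 1/30240 · (30240.0 − 5040.00) = 0.833333.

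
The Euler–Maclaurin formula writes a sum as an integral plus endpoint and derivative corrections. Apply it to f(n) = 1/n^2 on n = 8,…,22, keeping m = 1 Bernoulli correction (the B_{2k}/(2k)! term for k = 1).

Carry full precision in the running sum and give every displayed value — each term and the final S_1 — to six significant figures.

S_1 ≈ 0.0887009

Integral: ∫_8^22 1/x^2 dx = 0.0795455.
Boundary: ½(f(8) + f(22)) = ½(0.0156250 + 0.00206612) = 0.00884556.
Running total after boundary: 0.0883910.
k=1: B_{2}/(2)! × [f^{(1)}(22) − f^{(1)}(8)] = 1/12 × (-0.000187829 − (-0.00390625)) = 0.000309868.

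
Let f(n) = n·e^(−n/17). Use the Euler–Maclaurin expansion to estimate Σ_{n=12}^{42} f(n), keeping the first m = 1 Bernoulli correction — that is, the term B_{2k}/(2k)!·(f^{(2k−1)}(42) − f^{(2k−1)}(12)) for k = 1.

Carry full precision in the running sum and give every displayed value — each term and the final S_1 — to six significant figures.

∫_12^42 x·e^(−x/17) dx evaluates to 158.592.
Boundary: ½(f(12) + f(42)) = ½(5.92407 + 3.55047) = 4.73727.
So far: 163.329.
k=1: B_{2}/(2)! × [f^{(1)}(42) − f^{(1)}(12)] = 1/12 × (-0.124316 − 0.145198) = -0.0224595.

S_1 ≈ 163.307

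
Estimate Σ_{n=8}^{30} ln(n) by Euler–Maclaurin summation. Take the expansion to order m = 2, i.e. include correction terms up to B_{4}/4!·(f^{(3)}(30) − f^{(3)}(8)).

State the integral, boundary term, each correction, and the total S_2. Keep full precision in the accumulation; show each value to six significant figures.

Integral: ∫_8^30 ln(x) dx = 63.4004.
Boundary: ½(f(8) + f(30)) = ½(2.07944 + 3.40120) = 2.74032.
Integral + boundary = 66.1407.
k=1: B_{2}/(2)! × [f^{(1)}(30) − f^{(1)}(8)] = 1/12 × (0.0333333 − 0.125000) = -0.00763889.
Running total after k=1: 66.1331.
k=2: B_{4}/(4)! × [f^{(3)}(30) − f^{(3)}(8)] = −1/720 × (7.40741e-05 − 0.00390625) = 5.32247e-06.

S_2 ≈ 66.1331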